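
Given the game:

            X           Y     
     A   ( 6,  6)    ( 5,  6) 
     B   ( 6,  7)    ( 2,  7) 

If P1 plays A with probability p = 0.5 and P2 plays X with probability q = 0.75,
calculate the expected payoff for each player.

E[P1] = 5.375, E[P2] = 6.5

Work:
E[P1] = p·q·π₁(A,X) + p·(1-q)·π₁(A,Y) + (1-p)·q·π₁(B,X) + (1-p)·(1-q)·π₁(B,Y)
= 0.5·0.75·6 + 0.5·0.25·5 + 0.5·0.75·6 + 0.5·0.25·2
= 5.375

E[P2] = 6.5 (similar calculation)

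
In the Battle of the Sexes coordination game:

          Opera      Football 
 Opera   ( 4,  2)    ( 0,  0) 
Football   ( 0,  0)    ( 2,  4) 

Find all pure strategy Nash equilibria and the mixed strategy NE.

Pure NE: (Opera, Opera) and (Football, Football); Mixed NE: p = 0.6667, q = 0.3333

Work:
Check pure NE:
(Opera, Opera): (4, 2) - no unilateral deviation beneficial
(Football, Football): (2, 4) - no unilateral deviation beneficial
Mixed NE: P1 plays Opera with p = 0.6667, P2 plays Opera with q = 0.3333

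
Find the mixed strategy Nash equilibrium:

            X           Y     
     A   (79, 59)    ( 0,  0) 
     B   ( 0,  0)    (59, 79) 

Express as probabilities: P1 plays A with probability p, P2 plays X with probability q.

p = 0.5725, q = 0.4275

Work:
Find probabilities that make opponent indifferent:
P2 chooses q to make P1 indifferent between A and B
P1 chooses p to make P2 indifferent between X and Y
Mixed NE: P1 plays (A: 0.5725, B: 0.4275), P2 plays (X: 0.4275, Y: 0.5725)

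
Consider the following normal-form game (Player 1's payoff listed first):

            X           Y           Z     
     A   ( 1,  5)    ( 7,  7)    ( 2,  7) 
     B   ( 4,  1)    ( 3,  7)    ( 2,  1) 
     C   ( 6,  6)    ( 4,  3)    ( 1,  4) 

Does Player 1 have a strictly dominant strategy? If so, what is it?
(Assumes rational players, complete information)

No strictly dominant strategy exists for Player 1

Work:
A strategy strictly dominates another if it gives a strictly higher payoff against every opponent action. Compare each pair of P1's strategies column-by-column:
  A vs B: [1 vs 4, 7 vs 3, 2 vs 2] → A does not strictly dominate B (column X: 1 ≤ 4)
  A vs C: [1 vs 6, 7 vs 4, 2 vs 1] → A does not strictly dominate C (column X: 1 ≤ 6)
  B vs A: [4 vs 1, 3 vs 7, 2 vs 2] → B does not strictly dominate A (column Y: 3 ≤ 7)
  B vs C: [4 vs 6, 3 vs 4, 2 vs 1] → B does not strictly dominate C (column X: 4 ≤ 6)
  C vs A: [6 vs 1, 4 vs 7, 1 vs 2] → C does not strictly dominate A (column Y: 4 ≤ 7)
  C vs B: [6 vs 4, 4 vs 3, 1 vs 2] → C does not strictly dominate B (column Z: 1 ≤ 2)
No single strategy strictly dominates all others → no strictly dominant strategy.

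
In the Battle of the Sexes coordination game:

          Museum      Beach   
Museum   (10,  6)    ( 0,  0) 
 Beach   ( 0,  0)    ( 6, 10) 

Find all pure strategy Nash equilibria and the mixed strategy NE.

Pure NE: (Museum, Museum) and (Beach, Beach); Mixed NE: p = 0.625, q = 0.375

Work:
Check pure NE:
(Museum, Museum): (10, 6) - no unilateral deviation beneficial
(Beach, Beach): (6, 10) - no unilateral deviation beneficial
Mixed NE: P1 plays Museum with p = 0.625, P2 plays Museum with q = 0.375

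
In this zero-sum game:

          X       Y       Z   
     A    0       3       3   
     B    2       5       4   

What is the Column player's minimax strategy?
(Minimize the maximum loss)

Column should play X, value = 2

Work:
Column player minimizes Row's maximum payoff:
Column X: max payoff to Row = 2
Column Y: max payoff to Row = 5
Column Z: max payoff to Row = 4
Minimum is 2, achieved by column X.
Minimax strategy: X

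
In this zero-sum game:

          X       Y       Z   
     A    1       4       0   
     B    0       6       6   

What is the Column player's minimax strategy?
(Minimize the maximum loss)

Column should play X, value = 1

Work:
Column player minimizes Row's maximum payoff:
Column X: max payoff to Row = 1
Column Y: max payoff to Row = 6
Column Z: max payoff to Row = 6
Minimum is 1, achieved by column X.
Minimax strategy: X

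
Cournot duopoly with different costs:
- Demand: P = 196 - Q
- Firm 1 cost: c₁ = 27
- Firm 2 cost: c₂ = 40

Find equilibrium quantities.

q₁* = 60.67, q₂* = 47.67

Work:
Reaction: q₁ = (196 - 27 - q₂)/2
Reaction: q₂ = (196 - 40 - q₁)/2
Solve simultaneously:
q₁* = (196 - 2×27 + 40)/3 = 60.67
q₂* = (196 - 2×40 + 27)/3 = 47.67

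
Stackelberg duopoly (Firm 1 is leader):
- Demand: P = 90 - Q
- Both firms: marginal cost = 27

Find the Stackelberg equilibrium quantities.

q₁* (leader) = 31.5, q₂* (follower) = 15.75

Work:
Follower's reaction: q₂ = (a - c - q₁)/2
Leader substitutes: π₁ = q₁·(a - q₁ - (a-c-q₁)/2 - c)
FOC: q₁* = (90 - 27)/2 = 31.50
Then: q₂* = (90 - 27 - 31.5)/2 = 15.75
Leader has first-mover advantage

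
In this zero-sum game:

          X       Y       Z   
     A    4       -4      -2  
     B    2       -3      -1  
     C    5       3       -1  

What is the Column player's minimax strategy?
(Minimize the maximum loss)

Column should play Z, value = -1

Work:
Column player minimizes Row's maximum payoff:
Column X: max payoff to Row = 5
Column Y: max payoff to Row = 3
Column Z: max payoff to Row = -1
Minimum is -1, achieved by column Z.
Minimax strategy: Z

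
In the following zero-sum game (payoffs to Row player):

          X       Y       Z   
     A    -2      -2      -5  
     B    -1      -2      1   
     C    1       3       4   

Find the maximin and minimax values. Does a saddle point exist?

Maximin = 1, Minimax = 1, Saddle: True

Work:
Row minimums: [-5, -2, 1] → maximin = 1
Column maximums: [1, 3, 4] → minimax = 1
Saddle point exists! Game value = 1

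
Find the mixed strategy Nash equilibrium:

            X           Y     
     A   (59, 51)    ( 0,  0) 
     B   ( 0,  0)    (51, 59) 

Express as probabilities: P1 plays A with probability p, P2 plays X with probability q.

p = 0.5364, q = 0.4636

Work:
Find probabilities that make opponent indifferent:
P2 chooses q to make P1 indifferent between A and B
P1 chooses p to make P2 indifferent between X and Y
Mixed NE: P1 plays (A: 0.5364, B: 0.4636), P2 plays (X: 0.4636, Y: 0.5364)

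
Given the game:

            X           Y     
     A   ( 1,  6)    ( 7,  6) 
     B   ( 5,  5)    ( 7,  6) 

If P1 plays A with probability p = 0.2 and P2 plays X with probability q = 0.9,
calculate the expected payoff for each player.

E[P1] = 4.48, E[P2] = 5.28

Work:
E[P1] = p·q·π₁(A,X) + p·(1-q)·π₁(A,Y) + (1-p)·q·π₁(B,X) + (1-p)·(1-q)·π₁(B,Y)
= 0.2·0.9·1 + 0.2·0.1·7 + 0.8·0.9·5 + 0.8·0.1·7
= 4.48

E[P2] = 5.28 (similar calculation)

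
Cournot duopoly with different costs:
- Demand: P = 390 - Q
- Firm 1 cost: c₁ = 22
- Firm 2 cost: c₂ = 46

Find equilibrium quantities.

q₁* = 130.67, q₂* = 106.67

Work:
Reaction: q₁ = (390 - 22 - q₂)/2
Reaction: q₂ = (390 - 46 - q₁)/2
Solve simultaneously:
q₁* = (390 - 2×22 + 46)/3 = 130.67
q₂* = (390 - 2×46 + 22)/3 = 106.67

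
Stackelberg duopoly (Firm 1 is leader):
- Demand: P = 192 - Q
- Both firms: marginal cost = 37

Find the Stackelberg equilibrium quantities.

q₁* (leader) = 77.5, q₂* (follower) = 38.75

Work:
Follower's reaction: q₂ = (a - c - q₁)/2
Leader substitutes: π₁ = q₁·(a - q₁ - (a-c-q₁)/2 - c)
FOC: q₁* = (192 - 37)/2 = 77.50
Then: q₂* = (192 - 37 - 77.5)/2 = 38.75
Leader has first-mover advantage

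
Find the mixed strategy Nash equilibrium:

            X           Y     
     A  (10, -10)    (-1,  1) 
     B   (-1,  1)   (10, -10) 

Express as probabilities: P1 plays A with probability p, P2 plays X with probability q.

p = 0.5, q = 0.5

Work:
Find probabilities that make opponent indifferent:
P2 chooses q to make P1 indifferent between A and B
P1 chooses p to make P2 indifferent between X and Y
Mixed NE: P1 plays (A: 0.5, B: 0.5), P2 plays (X: 0.5, Y: 0.5)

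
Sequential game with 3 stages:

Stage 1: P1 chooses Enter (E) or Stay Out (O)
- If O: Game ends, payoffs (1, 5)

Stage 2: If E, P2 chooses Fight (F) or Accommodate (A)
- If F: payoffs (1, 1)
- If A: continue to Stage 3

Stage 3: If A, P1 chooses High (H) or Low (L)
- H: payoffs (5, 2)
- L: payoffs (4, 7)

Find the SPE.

SPE: (E, A, H); Outcome (5, 2)

Work:
Stage 3: P1 chooses H (5 vs 4)
Stage 2: P2: F->1, A->2 (anticipating H). Choose A
Stage 1: P1: O->1, E->5 (anticipating A, H). Choose E
SPE path: E -> A -> H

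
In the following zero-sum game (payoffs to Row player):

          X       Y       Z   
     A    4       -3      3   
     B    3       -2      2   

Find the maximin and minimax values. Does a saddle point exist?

Maximin = -2, Minimax = -2, Saddle: True

Work:
Row minimums: [-3, -2] → maximin = -2
Column maximums: [4, -2, 3] → minimax = -2
Saddle point exists! Game value = -2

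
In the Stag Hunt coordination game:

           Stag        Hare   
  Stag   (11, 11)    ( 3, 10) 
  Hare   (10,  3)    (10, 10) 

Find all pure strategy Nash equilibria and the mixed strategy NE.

Pure NE: (Stag, Stag) and (Hare, Hare); Mixed NE: p = 0.875, q = 0.875

Work:
Check pure NE:
(Stag, Stag): (11, 11) - no unilateral deviation beneficial
(Hare, Hare): (10, 10) - no unilateral deviation beneficial
Mixed NE: P1 plays Stag with p = 0.875, P2 plays Stag with q = 0.875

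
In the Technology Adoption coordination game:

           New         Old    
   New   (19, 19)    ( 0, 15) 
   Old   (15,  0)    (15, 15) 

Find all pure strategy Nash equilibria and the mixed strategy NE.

Pure NE: (New, New) and (Old, Old); Mixed NE: p = 0.7895, q = 0.7895

Work:
Check pure NE:
(New, New): (19, 19) - no unilateral deviation beneficial
(Old, Old): (15, 15) - no unilateral deviation beneficial
Mixed NE: P1 plays New with p = 0.7895, P2 plays New with q = 0.7895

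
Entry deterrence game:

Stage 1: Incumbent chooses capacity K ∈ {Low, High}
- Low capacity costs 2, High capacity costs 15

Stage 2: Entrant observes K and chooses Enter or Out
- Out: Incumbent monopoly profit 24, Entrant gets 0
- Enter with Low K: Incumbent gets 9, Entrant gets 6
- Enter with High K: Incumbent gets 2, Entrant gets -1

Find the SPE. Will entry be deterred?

SPE: (High, Enter|Low, Out|High); Entry deterred. Incumbent net profit = 9

Work:
After Low K: Entrant enters (6 > 0)
After High K: Entrant stays out (-1 < 0)
Incumbent: Low → 9−2=7, High → 24−15=9
Incumbent chooses High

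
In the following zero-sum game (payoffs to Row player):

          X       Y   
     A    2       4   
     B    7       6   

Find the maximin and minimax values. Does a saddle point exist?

Maximin = 6, Minimax = 6, Saddle: True

Work:
Row minimums: [2, 6] → maximin = 6
Column maximums: [7, 6] → minimax = 6
Saddle point exists! Game value = 6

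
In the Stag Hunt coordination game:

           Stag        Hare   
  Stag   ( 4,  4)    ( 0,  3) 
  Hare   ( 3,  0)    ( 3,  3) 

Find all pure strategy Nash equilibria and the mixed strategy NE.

Pure NE: (Stag, Stag) and (Hare, Hare); Mixed NE: p = 0.75, q = 0.75

Work:
Check pure NE:
(Stag, Stag): (4, 4) - no unilateral deviation beneficial
(Hare, Hare): (3, 3) - no unilateral deviation beneficial
Mixed NE: P1 plays Stag with p = 0.75, P2 plays Stag with q = 0.75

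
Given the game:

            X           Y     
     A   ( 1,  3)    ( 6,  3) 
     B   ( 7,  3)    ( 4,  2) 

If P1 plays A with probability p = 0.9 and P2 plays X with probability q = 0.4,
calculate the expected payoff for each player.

E[P1] = 4.12, E[P2] = 2.94

Work:
E[P1] = p·q·π₁(A,X) + p·(1-q)·π₁(A,Y) + (1-p)·q·π₁(B,X) + (1-p)·(1-q)·π₁(B,Y)
= 0.9·0.4·1 + 0.9·0.6·6 + 0.1·0.4·7 + 0.1·0.6·4
= 4.12

E[P2] = 2.94 (similar calculation)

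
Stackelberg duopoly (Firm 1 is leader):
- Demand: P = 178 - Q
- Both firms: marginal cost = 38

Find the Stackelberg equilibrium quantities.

q₁* (leader) = 70.0, q₂* (follower) = 35.0

Work:
Follower's reaction: q₂ = (a - c - q₁)/2
Leader substitutes: π₁ = q₁·(a - q₁ - (a-c-q₁)/2 - c)
FOC: q₁* = (178 - 38)/2 = 70.00
Then: q₂* = (178 - 38 - 70.0)/2 = 35.00
Leader has first-mover advantage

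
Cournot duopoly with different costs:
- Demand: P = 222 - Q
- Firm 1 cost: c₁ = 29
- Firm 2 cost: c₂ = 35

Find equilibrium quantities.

q₁* = 66.33, q₂* = 60.33

Work:
Reaction: q₁ = (222 - 29 - q₂)/2
Reaction: q₂ = (222 - 35 - q₁)/2
Solve simultaneously:
q₁* = (222 - 2×29 + 35)/3 = 66.33
q₂* = (222 - 2×35 + 29)/3 = 60.33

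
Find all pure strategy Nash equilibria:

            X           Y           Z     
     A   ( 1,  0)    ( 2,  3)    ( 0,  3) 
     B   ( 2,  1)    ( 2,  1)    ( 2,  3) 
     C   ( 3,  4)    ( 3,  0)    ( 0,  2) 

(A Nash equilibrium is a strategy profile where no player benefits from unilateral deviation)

Nash equilibrium: (B, Z), (C, X)

Work:
Best responses:
  P1 vs X: payoffs [1, 2, 3] → best response C (payoff 3)
  P1 vs Y: payoffs [2, 2, 3] → best response C (payoff 3)
  P1 vs Z: payoffs [0, 2, 0] → best response B (payoff 2)
  P2 vs A: payoffs [0, 3, 3] → best response Y/Z (payoff 3)
  P2 vs B: payoffs [1, 1, 3] → best response Z (payoff 3)
  P2 vs C: payoffs [4, 0, 2] → best response X (payoff 4)
Mutual best responses: (B,Z), (C,X) → Nash equilibria.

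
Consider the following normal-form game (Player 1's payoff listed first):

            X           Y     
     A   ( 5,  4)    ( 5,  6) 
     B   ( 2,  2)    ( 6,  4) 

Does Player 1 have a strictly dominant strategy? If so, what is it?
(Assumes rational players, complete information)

No strictly dominant strategy exists for Player 1

Work:
A strategy strictly dominates another if it gives a strictly higher payoff against every opponent action. Compare each pair of P1's strategies column-by-column:
  A vs B: [5 vs 2, 5 vs 6] → A does not strictly dominate B (column Y: 5 ≤ 6)
  B vs A: [2 vs 5, 6 vs 5] → B does not strictly dominate A (column X: 2 ≤ 5)
No single strategy strictly dominates all others → no strictly dominant strategy.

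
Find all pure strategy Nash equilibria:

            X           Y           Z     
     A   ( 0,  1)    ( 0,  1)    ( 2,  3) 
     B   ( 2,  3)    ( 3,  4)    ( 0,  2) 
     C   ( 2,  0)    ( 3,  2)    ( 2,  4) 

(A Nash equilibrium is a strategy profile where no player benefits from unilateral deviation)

Nash equilibrium: (A, Z), (B, Y), (C, Z)

Work:
Best responses:
  P1 vs X: payoffs [0, 2, 2] → best response B/C (payoff 2)
  P1 vs Y: payoffs [0, 3, 3] → best response B/C (payoff 3)
  P1 vs Z: payoffs [2, 0, 2] → best response A/C (payoff 2)
  P2 vs A: payoffs [1, 1, 3] → best response Z (payoff 3)
  P2 vs B: payoffs [3, 4, 2] → best response Y (payoff 4)
  P2 vs C: payoffs [0, 2, 4] → best response Z (payoff 4)
Mutual best responses: (A,Z), (B,Y), (C,Z) → Nash equilibria.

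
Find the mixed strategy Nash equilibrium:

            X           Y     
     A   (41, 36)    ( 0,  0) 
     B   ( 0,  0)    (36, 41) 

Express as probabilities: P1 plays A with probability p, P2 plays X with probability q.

p = 0.5325, q = 0.4675

Work:
Find probabilities that make opponent indifferent:
P2 chooses q to make P1 indifferent between A and B
P1 chooses p to make P2 indifferent between X and Y
Mixed NE: P1 plays (A: 0.5325, B: 0.4675), P2 plays (X: 0.4675, Y: 0.5325)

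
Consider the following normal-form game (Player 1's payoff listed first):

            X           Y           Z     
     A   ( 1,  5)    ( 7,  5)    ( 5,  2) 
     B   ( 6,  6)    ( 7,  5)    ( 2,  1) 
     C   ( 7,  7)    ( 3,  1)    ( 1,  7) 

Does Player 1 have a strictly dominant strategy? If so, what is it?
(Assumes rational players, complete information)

No strictly dominant strategy exists for Player 1

Work:
A strategy strictly dominates another if it gives a strictly higher payoff against every opponent action. Compare each pair of P1's strategies column-by-column:
  A vs B: [1 vs 6, 7 vs 7, 5 vs 2] → A does not strictly dominate B (column X: 1 ≤ 6)
  A vs C: [1 vs 7, 7 vs 3, 5 vs 1] → A does not strictly dominate C (column X: 1 ≤ 7)
  B vs A: [6 vs 1, 7 vs 7, 2 vs 5] → B does not strictly dominate A (column Y: 7 ≤ 7)
  B vs C: [6 vs 7, 7 vs 3, 2 vs 1] → B does not strictly dominate C (column X: 6 ≤ 7)
  C vs A: [7 vs 1, 3 vs 7, 1 vs 5] → C does not strictly dominate A (column Y: 3 ≤ 7)
  C vs B: [7 vs 6, 3 vs 7, 1 vs 2] → C does not strictly dominate B (column Y: 3 ≤ 7)
No single strategy strictly dominates all others → no strictly dominant strategy.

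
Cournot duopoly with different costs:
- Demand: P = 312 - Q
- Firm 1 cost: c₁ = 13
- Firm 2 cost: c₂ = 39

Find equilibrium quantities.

q₁* = 108.33, q₂* = 82.33

Work:
Reaction: q₁ = (312 - 13 - q₂)/2
Reaction: q₂ = (312 - 39 - q₁)/2
Solve simultaneously:
q₁* = (312 - 2×13 + 39)/3 = 108.33
q₂* = (312 - 2×39 + 13)/3 = 82.33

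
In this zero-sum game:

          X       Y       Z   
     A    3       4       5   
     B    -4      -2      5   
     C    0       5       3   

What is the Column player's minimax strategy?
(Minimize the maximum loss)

Column should play X, value = 3

Work:
Column player minimizes Row's maximum payoff:
Column X: max payoff to Row = 3
Column Y: max payoff to Row = 5
Column Z: max payoff to Row = 5
Minimum is 3, achieved by column X.
Minimax strategy: X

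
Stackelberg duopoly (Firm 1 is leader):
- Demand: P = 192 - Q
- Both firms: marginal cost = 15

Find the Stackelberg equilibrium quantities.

q₁* (leader) = 88.5, q₂* (follower) = 44.25

Work:
Follower's reaction: q₂ = (a - c - q₁)/2
Leader substitutes: π₁ = q₁·(a - q₁ - (a-c-q₁)/2 - c)
FOC: q₁* = (192 - 15)/2 = 88.50
Then: q₂* = (192 - 15 - 88.5)/2 = 44.25
Leader has first-mover advantage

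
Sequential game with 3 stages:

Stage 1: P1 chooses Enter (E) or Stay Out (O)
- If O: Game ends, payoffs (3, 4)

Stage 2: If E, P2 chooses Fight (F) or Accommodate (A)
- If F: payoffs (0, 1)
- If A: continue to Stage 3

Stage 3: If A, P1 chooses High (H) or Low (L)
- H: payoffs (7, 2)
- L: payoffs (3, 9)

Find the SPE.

SPE: (E, A, H); Outcome (7, 2)

Work:
Stage 3: P1 chooses H (7 vs 3)
Stage 2: P2: F->1, A->2 (anticipating H). Choose A
Stage 1: P1: O->3, E->7 (anticipating A, H). Choose E
SPE path: E -> A -> H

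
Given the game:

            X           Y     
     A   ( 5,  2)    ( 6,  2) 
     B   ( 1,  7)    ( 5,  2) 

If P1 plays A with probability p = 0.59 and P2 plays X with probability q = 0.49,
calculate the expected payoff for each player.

E[P1] = 4.4973, E[P2] = 3.0045

Work:
E[P1] = p·q·π₁(A,X) + p·(1-q)·π₁(A,Y) + (1-p)·q·π₁(B,X) + (1-p)·(1-q)·π₁(B,Y)
= 0.59·0.49·5 + 0.59·0.51·6 + 0.41·0.49·1 + 0.41·0.51·5
= 4.4973

E[P2] = 3.0045 (similar calculation)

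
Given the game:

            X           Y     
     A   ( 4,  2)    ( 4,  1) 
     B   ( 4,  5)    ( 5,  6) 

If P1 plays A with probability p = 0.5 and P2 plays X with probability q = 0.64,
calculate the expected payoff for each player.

E[P1] = 4.18, E[P2] = 3.5

Work:
E[P1] = p·q·π₁(A,X) + p·(1-q)·π₁(A,Y) + (1-p)·q·π₁(B,X) + (1-p)·(1-q)·π₁(B,Y)
= 0.5·0.64·4 + 0.5·0.36·4 + 0.5·0.64·4 + 0.5·0.36·5
= 4.18

E[P2] = 3.5 (similar calculation)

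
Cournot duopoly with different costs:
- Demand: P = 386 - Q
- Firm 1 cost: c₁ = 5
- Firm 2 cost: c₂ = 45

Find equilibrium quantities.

q₁* = 140.33, q₂* = 100.33

Work:
Reaction: q₁ = (386 - 5 - q₂)/2
Reaction: q₂ = (386 - 45 - q₁)/2
Solve simultaneously:
q₁* = (386 - 2×5 + 45)/3 = 140.33
q₂* = (386 - 2×45 + 5)/3 = 100.33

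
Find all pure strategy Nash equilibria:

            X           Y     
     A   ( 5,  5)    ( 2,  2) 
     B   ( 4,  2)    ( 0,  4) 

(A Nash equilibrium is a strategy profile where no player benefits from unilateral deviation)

Nash equilibrium: (A, X)

Work:
Best responses:
  P1 vs X: payoffs [5, 4] → best response A (payoff 5)
  P1 vs Y: payoffs [2, 0] → best response A (payoff 2)
  P2 vs A: payoffs [5, 2] → best response X (payoff 5)
  P2 vs B: payoffs [2, 4] → best response Y (payoff 4)
Mutual best responses: (A,X) → Nash equilibria.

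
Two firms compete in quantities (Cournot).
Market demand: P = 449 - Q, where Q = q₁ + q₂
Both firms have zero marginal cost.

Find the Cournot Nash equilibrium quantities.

q₁* = q₂* = 149.67; P* = 149.67

Work:
Profit: π_i = P·q_i = (a - q_i - q_j)·q_i
FOC: ∂π_i/∂q_i = a - 2q_i - q_j = 0
Reaction function: q_i = (449 - q_j)/2
Symmetry: q* = 449/3 = 149.67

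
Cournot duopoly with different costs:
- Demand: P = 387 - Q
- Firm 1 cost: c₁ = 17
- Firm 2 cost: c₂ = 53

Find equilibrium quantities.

q₁* = 135.33, q₂* = 99.33

Work:
Reaction: q₁ = (387 - 17 - q₂)/2
Reaction: q₂ = (387 - 53 - q₁)/2
Solve simultaneously:
q₁* = (387 - 2×17 + 53)/3 = 135.33
q₂* = (387 - 2×53 + 17)/3 = 99.33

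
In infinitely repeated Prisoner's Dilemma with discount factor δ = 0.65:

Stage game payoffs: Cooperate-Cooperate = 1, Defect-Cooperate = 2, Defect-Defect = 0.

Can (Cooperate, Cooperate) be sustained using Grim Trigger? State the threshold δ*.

δ* = 0.5; since δ = 0.65 ≥ 0.5, cooperation can be sustained

Work:
For Grim Trigger:
Cooperate forever: 1/(1-δ)
Defect then punished: 2 + 0·δ/(1-δ)
Need: 1/(1-δ) ≥ 2 + 0·δ/(1-δ)
Solving: δ ≥ (T-R)/(T-P) = (2-1)/(2-0) = 0.5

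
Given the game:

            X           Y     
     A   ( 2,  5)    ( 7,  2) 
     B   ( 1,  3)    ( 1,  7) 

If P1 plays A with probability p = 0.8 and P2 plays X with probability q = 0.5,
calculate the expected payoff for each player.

E[P1] = 3.8, E[P2] = 3.8

Work:
E[P1] = p·q·π₁(A,X) + p·(1-q)·π₁(A,Y) + (1-p)·q·π₁(B,X) + (1-p)·(1-q)·π₁(B,Y)
= 0.8·0.5·2 + 0.8·0.5·7 + 0.2·0.5·1 + 0.2·0.5·1
= 3.8

E[P2] = 3.8 (similar calculation)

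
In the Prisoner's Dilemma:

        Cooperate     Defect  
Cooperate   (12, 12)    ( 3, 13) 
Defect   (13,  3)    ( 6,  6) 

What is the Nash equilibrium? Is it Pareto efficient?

(Defect, Defect) is NE; not Pareto efficient

Work:
Defect dominates Cooperate for both players:
If P2 cooperates: Defect (13) > Cooperate (12)
If P2 defects: Defect (6) > Cooperate (3)
NE: (Defect, Defect) with payoff (6, 6)
But (Cooperate, Cooperate) = (12, 12) Pareto dominates (6, 6)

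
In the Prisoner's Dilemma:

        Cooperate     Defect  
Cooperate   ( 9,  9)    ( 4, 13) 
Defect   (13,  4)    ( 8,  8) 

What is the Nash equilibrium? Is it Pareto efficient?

(Defect, Defect) is NE; not Pareto efficient

Work:
Defect dominates Cooperate for both players:
If P2 cooperates: Defect (13) > Cooperate (9)
If P2 defects: Defect (8) > Cooperate (4)
NE: (Defect, Defect) with payoff (8, 8)
But (Cooperate, Cooperate) = (9, 9) Pareto dominates (8, 8)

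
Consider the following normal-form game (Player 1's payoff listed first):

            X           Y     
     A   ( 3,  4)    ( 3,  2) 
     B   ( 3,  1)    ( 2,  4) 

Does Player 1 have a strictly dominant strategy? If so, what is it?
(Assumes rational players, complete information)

No strictly dominant strategy exists for Player 1

Work:
A strategy strictly dominates another if it gives a strictly higher payoff against every opponent action. Compare each pair of P1's strategies column-by-column:
  A vs B: [3 vs 3, 3 vs 2] → A does not strictly dominate B (column X: 3 ≤ 3)
  B vs A: [3 vs 3, 2 vs 3] → B does not strictly dominate A (column X: 3 ≤ 3)
No single strategy strictly dominates all others → no strictly dominant strategy.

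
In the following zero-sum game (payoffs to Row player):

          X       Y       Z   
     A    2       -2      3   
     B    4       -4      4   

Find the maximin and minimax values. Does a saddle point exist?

Maximin = -2, Minimax = -2, Saddle: True

Work:
Row minimums: [-2, -4] → maximin = -2
Column maximums: [4, -2, 4] → minimax = -2
Saddle point exists! Game value = -2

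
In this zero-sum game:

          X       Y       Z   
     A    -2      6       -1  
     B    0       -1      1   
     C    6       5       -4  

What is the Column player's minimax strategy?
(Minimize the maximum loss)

Column should play Z, value = 1

Work:
Column player minimizes Row's maximum payoff:
Column X: max payoff to Row = 6
Column Y: max payoff to Row = 6
Column Z: max payoff to Row = 1
Minimum is 1, achieved by column Z.
Minimax strategy: Z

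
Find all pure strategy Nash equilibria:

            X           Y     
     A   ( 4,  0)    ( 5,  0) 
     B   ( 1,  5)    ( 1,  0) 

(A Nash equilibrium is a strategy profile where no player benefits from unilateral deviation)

Nash equilibrium: (A, X), (A, Y)

Work:
Best responses:
  P1 vs X: payoffs [4, 1] → best response A (payoff 4)
  P1 vs Y: payoffs [5, 1] → best response A (payoff 5)
  P2 vs A: payoffs [0, 0] → best response X/Y (payoff 0)
  P2 vs B: payoffs [5, 0] → best response X (payoff 5)
Mutual best responses: (A,X), (A,Y) → Nash equilibria.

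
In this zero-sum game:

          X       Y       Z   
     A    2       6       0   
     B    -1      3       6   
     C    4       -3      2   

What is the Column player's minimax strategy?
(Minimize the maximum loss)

Column should play X, value = 4

Work:
Column player minimizes Row's maximum payoff:
Column X: max payoff to Row = 4
Column Y: max payoff to Row = 6
Column Z: max payoff to Row = 6
Minimum is 4, achieved by column X.
Minimax strategy: X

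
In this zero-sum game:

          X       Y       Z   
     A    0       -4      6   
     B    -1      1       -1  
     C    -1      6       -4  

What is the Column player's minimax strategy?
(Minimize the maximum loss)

Column should play X, value = 0

Work:
Column player minimizes Row's maximum payoff:
Column X: max payoff to Row = 0
Column Y: max payoff to Row = 6
Column Z: max payoff to Row = 6
Minimum is 0, achieved by column X.
Minimax strategy: X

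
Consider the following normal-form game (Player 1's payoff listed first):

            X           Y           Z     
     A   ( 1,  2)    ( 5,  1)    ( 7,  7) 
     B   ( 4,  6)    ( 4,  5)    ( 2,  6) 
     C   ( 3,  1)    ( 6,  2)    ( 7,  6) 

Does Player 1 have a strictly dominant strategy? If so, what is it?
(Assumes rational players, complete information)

No strictly dominant strategy exists for Player 1

Work:
A strategy strictly dominates another if it gives a strictly higher payoff against every opponent action. Compare each pair of P1's strategies column-by-column:
  A vs B: [1 vs 4, 5 vs 4, 7 vs 2] → A does not strictly dominate B (column X: 1 ≤ 4)
  A vs C: [1 vs 3, 5 vs 6, 7 vs 7] → A does not strictly dominate C (column X: 1 ≤ 3)
  B vs A: [4 vs 1, 4 vs 5, 2 vs 7] → B does not strictly dominate A (column Y: 4 ≤ 5)
  B vs C: [4 vs 3, 4 vs 6, 2 vs 7] → B does not strictly dominate C (column Y: 4 ≤ 6)
  C vs A: [3 vs 1, 6 vs 5, 7 vs 7] → C does not strictly dominate A (column Z: 7 ≤ 7)
  C vs B: [3 vs 4, 6 vs 4, 7 vs 2] → C does not strictly dominate B (column X: 3 ≤ 4)
No single strategy strictly dominates all others → no strictly dominant strategy.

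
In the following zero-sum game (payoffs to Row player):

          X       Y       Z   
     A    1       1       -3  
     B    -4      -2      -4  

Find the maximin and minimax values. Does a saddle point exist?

Maximin = -3, Minimax = -3, Saddle: True

Work:
Row minimums: [-3, -4] → maximin = -3
Column maximums: [1, 1, -3] → minimax = -3
Saddle point exists! Game value = -3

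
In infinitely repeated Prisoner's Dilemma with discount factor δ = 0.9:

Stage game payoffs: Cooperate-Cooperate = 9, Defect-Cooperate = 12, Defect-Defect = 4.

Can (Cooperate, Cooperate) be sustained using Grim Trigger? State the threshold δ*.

δ* = 0.375; since δ = 0.9 ≥ 0.375, cooperation can be sustained

Work:
For Grim Trigger:
Cooperate forever: 9/(1-δ)
Defect then punished: 12 + 4·δ/(1-δ)
Need: 9/(1-δ) ≥ 12 + 4·δ/(1-δ)
Solving: δ ≥ (T-R)/(T-P) = (12-9)/(12-4) = 0.375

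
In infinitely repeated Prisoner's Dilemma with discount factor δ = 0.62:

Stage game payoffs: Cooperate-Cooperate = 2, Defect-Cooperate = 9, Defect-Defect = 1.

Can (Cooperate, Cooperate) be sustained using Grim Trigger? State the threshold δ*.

δ* = 0.875; since δ = 0.62 < 0.875, cooperation cannot be sustained

Work:
For Grim Trigger:
Cooperate forever: 2/(1-δ)
Defect then punished: 9 + 1·δ/(1-δ)
Need: 2/(1-δ) ≥ 9 + 1·δ/(1-δ)
Solving: δ ≥ (T-R)/(T-P) = (9-2)/(9-1) = 0.875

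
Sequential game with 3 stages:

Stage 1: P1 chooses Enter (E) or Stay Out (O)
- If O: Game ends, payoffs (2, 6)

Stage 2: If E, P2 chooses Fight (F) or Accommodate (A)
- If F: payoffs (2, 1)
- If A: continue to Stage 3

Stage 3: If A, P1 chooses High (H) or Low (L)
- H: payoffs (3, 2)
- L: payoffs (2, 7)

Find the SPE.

SPE: (E, A, H); Outcome (3, 2)

Work:
Stage 3: P1 chooses H (3 vs 2)
Stage 2: P2: F->1, A->2 (anticipating H). Choose A
Stage 1: P1: O->2, E->3 (anticipating A, H). Choose E
SPE path: E -> A -> H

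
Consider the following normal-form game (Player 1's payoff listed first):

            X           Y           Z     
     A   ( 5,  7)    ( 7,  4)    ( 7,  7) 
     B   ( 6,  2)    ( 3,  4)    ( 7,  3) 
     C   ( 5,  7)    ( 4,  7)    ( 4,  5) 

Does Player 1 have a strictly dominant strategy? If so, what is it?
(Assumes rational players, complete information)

No strictly dominant strategy exists for Player 1

Work:
A strategy strictly dominates another if it gives a strictly higher payoff against every opponent action. Compare each pair of P1's strategies column-by-column:
  A vs B: [5 vs 6, 7 vs 3, 7 vs 7] → A does not strictly dominate B (column X: 5 ≤ 6)
  A vs C: [5 vs 5, 7 vs 4, 7 vs 4] → A does not strictly dominate C (column X: 5 ≤ 5)
  B vs A: [6 vs 5, 3 vs 7, 7 vs 7] → B does not strictly dominate A (column Y: 3 ≤ 7)
  B vs C: [6 vs 5, 3 vs 4, 7 vs 4] → B does not strictly dominate C (column Y: 3 ≤ 4)
  C vs A: [5 vs 5, 4 vs 7, 4 vs 7] → C does not strictly dominate A (column X: 5 ≤ 5)
  C vs B: [5 vs 6, 4 vs 3, 4 vs 7] → C does not strictly dominate B (column X: 5 ≤ 6)
No single strategy strictly dominates all others → no strictly dominant strategy.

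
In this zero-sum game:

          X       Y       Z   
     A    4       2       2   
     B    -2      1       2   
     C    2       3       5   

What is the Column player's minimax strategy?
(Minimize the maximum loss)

Column should play Y, value = 3

Work:
Column player minimizes Row's maximum payoff:
Column X: max payoff to Row = 4
Column Y: max payoff to Row = 3
Column Z: max payoff to Row = 5
Minimum is 3, achieved by column Y.
Minimax strategy: Y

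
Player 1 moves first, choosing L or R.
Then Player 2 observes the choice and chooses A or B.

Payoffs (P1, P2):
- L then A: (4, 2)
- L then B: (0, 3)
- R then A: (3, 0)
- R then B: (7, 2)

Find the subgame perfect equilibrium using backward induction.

P1 plays R, P2 plays B after L and B after R; Payoff (7, 2)

Work:
Backward induction:
After L: P2 chooses B → P1 gets 0
After R: P2 chooses B → P1 gets 7
P1 chooses R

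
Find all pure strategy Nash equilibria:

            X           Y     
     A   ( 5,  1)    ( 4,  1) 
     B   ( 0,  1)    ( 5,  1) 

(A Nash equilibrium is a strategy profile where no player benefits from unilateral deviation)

Nash equilibrium: (A, X), (B, Y)

Work:
Best responses:
  P1 vs X: payoffs [5, 0] → best response A (payoff 5)
  P1 vs Y: payoffs [4, 5] → best response B (payoff 5)
  P2 vs A: payoffs [1, 1] → best response X/Y (payoff 1)
  P2 vs B: payoffs [1, 1] → best response X/Y (payoff 1)
Mutual best responses: (A,X), (B,Y) → Nash equilibria.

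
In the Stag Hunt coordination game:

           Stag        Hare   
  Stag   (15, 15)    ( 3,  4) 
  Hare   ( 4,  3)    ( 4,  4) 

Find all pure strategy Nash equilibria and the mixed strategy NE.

Pure NE: (Stag, Stag) and (Hare, Hare); Mixed NE: p = 0.0833, q = 0.0833

Work:
Check pure NE:
(Stag, Stag): (15, 15) - no unilateral deviation beneficial
(Hare, Hare): (4, 4) - no unilateral deviation beneficial
Mixed NE: P1 plays Stag with p = 0.0833, P2 plays Stag with q = 0.0833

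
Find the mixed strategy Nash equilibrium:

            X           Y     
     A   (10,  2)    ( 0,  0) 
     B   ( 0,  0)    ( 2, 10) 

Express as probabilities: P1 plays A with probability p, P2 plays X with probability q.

p = 0.8333, q = 0.1667

Work:
Find probabilities that make opponent indifferent:
P2 chooses q to make P1 indifferent between A and B
P1 chooses p to make P2 indifferent between X and Y
Mixed NE: P1 plays (A: 0.8333, B: 0.1667), P2 plays (X: 0.1667, Y: 0.8333)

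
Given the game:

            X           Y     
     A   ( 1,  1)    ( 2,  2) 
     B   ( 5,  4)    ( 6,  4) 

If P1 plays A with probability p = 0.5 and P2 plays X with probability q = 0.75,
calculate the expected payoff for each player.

E[P1] = 3.25, E[P2] = 2.625

Work:
E[P1] = p·q·π₁(A,X) + p·(1-q)·π₁(A,Y) + (1-p)·q·π₁(B,X) + (1-p)·(1-q)·π₁(B,Y)
= 0.5·0.75·1 + 0.5·0.25·2 + 0.5·0.75·5 + 0.5·0.25·6
= 3.25

E[P2] = 2.625 (similar calculation)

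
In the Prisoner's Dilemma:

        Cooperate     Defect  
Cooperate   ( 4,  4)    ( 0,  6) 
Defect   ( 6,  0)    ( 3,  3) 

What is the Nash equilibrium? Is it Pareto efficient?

(Defect, Defect) is NE; not Pareto efficient

Work:
Defect dominates Cooperate for both players:
If P2 cooperates: Defect (6) > Cooperate (4)
If P2 defects: Defect (3) > Cooperate (0)
NE: (Defect, Defect) with payoff (3, 3)
But (Cooperate, Cooperate) = (4, 4) Pareto dominates (3, 3)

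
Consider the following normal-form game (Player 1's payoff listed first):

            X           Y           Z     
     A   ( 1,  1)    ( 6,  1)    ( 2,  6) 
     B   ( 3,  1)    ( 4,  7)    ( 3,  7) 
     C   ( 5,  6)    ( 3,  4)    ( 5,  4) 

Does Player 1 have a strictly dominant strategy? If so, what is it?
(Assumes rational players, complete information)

No strictly dominant strategy exists for Player 1

Work:
A strategy strictly dominates another if it gives a strictly higher payoff against every opponent action. Compare each pair of P1's strategies column-by-column:
  A vs B: [1 vs 3, 6 vs 4, 2 vs 3] → A does not strictly dominate B (column X: 1 ≤ 3)
  A vs C: [1 vs 5, 6 vs 3, 2 vs 5] → A does not strictly dominate C (column X: 1 ≤ 5)
  B vs A: [3 vs 1, 4 vs 6, 3 vs 2] → B does not strictly dominate A (column Y: 4 ≤ 6)
  B vs C: [3 vs 5, 4 vs 3, 3 vs 5] → B does not strictly dominate C (column X: 3 ≤ 5)
  C vs A: [5 vs 1, 3 vs 6, 5 vs 2] → C does not strictly dominate A (column Y: 3 ≤ 6)
  C vs B: [5 vs 3, 3 vs 4, 5 vs 3] → C does not strictly dominate B (column Y: 3 ≤ 4)
No single strategy strictly dominates all others → no strictly dominant strategy.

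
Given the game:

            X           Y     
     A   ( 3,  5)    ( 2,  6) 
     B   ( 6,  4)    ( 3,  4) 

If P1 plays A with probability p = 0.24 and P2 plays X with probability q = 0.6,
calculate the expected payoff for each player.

E[P1] = 4.272, E[P2] = 4.336

Work:
E[P1] = p·q·π₁(A,X) + p·(1-q)·π₁(A,Y) + (1-p)·q·π₁(B,X) + (1-p)·(1-q)·π₁(B,Y)
= 0.24·0.6·3 + 0.24·0.4·2 + 0.76·0.6·6 + 0.76·0.4·3
= 4.272

E[P2] = 4.336 (similar calculation)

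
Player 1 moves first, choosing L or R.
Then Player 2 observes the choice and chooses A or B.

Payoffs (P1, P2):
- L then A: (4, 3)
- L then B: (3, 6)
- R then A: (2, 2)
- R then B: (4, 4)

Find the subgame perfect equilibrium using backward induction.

P1 plays R, P2 plays B after L and B after R; Payoff (4, 4)

Work:
Backward induction:
After L: P2 chooses B → P1 gets 3
After R: P2 chooses B → P1 gets 4
P1 chooses R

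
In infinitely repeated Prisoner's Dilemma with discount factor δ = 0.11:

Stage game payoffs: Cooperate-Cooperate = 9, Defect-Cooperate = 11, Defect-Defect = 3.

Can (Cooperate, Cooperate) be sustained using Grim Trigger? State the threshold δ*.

δ* = 0.25; since δ = 0.11 < 0.25, cooperation cannot be sustained

Work:
For Grim Trigger:
Cooperate forever: 9/(1-δ)
Defect then punished: 11 + 3·δ/(1-δ)
Need: 9/(1-δ) ≥ 11 + 3·δ/(1-δ)
Solving: δ ≥ (T-R)/(T-P) = (11-9)/(11-3) = 0.25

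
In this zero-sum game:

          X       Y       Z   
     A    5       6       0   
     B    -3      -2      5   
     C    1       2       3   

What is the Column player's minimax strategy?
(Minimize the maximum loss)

Column should play X or Z (all achieve the minimum), value = 5

Work:
Column player minimizes Row's maximum payoff:
Column X: max payoff to Row = 5
Column Y: max payoff to Row = 6
Column Z: max payoff to Row = 5
Minimum is 5, achieved by columns X, Z (tied).
Each of X or Z is a minimax strategy.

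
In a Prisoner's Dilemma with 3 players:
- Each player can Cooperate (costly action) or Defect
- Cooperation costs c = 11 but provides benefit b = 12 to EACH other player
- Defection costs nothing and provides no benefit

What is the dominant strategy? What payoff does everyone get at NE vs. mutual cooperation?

Dominant: Defect; NE payoff = 0; Coop payoff = 13

Work:
Defect dominates (saves cost c = 11, benefit to others is external)
NE: All defect → everyone gets 0
If all cooperate: each receives (2)×12 - 11 = 13
Social dilemma: 13 > 0 but NE gives 0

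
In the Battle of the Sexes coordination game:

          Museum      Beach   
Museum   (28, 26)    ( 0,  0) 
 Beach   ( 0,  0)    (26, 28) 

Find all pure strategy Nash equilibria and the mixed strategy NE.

Pure NE: (Museum, Museum) and (Beach, Beach); Mixed NE: p = 0.5185, q = 0.4815

Work:
Check pure NE:
(Museum, Museum): (28, 26) - no unilateral deviation beneficial
(Beach, Beach): (26, 28) - no unilateral deviation beneficial
Mixed NE: P1 plays Museum with p = 0.5185, P2 plays Museum with q = 0.4815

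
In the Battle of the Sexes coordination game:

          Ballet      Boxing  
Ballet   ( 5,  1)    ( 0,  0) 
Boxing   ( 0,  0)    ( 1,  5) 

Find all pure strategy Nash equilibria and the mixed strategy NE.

Pure NE: (Ballet, Ballet) and (Boxing, Boxing); Mixed NE: p = 0.8333, q = 0.1667

Work:
Check pure NE:
(Ballet, Ballet): (5, 1) - no unilateral deviation beneficial
(Boxing, Boxing): (1, 5) - no unilateral deviation beneficial
Mixed NE: P1 plays Ballet with p = 0.8333, P2 plays Ballet with q = 0.1667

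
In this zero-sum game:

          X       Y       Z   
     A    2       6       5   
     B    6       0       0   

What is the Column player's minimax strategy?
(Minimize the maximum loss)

Column should play Z, value = 5

Work:
Column player minimizes Row's maximum payoff:
Column X: max payoff to Row = 6
Column Y: max payoff to Row = 6
Column Z: max payoff to Row = 5
Minimum is 5, achieved by column Z.
Minimax strategy: Z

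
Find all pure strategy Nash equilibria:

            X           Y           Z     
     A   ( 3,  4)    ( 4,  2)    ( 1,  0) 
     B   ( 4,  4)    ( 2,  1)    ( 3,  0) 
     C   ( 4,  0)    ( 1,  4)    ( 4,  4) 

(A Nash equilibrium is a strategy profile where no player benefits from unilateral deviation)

Nash equilibrium: (B, X), (C, Z)

Work:
Best responses:
  P1 vs X: payoffs [3, 4, 4] → best response B/C (payoff 4)
  P1 vs Y: payoffs [4, 2, 1] → best response A (payoff 4)
  P1 vs Z: payoffs [1, 3, 4] → best response C (payoff 4)
  P2 vs A: payoffs [4, 2, 0] → best response X (payoff 4)
  P2 vs B: payoffs [4, 1, 0] → best response X (payoff 4)
  P2 vs C: payoffs [0, 4, 4] → best response Y/Z (payoff 4)
Mutual best responses: (B,X), (C,Z) → Nash equilibria.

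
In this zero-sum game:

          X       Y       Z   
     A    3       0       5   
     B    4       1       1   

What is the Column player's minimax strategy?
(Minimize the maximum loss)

Column should play Y, value = 1

Work:
Column player minimizes Row's maximum payoff:
Column X: max payoff to Row = 4
Column Y: max payoff to Row = 1
Column Z: max payoff to Row = 5
Minimum is 1, achieved by column Y.
Minimax strategy: Y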